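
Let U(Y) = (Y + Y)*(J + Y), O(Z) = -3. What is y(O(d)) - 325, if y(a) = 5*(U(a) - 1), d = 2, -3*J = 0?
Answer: -240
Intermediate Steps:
J = 0 (J = -⅓*0 = 0)
U(Y) = 2*Y² (U(Y) = (Y + Y)*(0 + Y) = (2*Y)*Y = 2*Y²)
y(a) = -5 + 10*a² (y(a) = 5*(2*a² - 1) = 5*(-1 + 2*a²) = -5 + 10*a²)
y(O(d)) - 325 = (-5 + 10*(-3)²) - 325 = (-5 + 10*9) - 325 = (-5 + 90) - 325 = 85 - 325 = -240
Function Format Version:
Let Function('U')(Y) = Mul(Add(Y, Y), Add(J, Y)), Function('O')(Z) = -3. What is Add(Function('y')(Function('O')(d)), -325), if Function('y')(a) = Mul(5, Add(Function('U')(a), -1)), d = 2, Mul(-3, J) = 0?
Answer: -240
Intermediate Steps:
J = 0 (J = Mul(Rational(-1, 3), 0) = 0)
Function('U')(Y) = Mul(2, Pow(Y, 2)) (Function('U')(Y) = Mul(Add(Y, Y), Add(0, Y)) = Mul(Mul(2, Y), Y) = Mul(2, Pow(Y, 2)))
Function('y')(a) = Add(-5, Mul(10, Pow(a, 2))) (Function('y')(a) = Mul(5, Add(Mul(2, Pow(a, 2)), -1)) = Mul(5, Add(-1, Mul(2, Pow(a, 2)))) = Add(-5, Mul(10, Pow(a, 2))))
Add(Function('y')(Function('O')(d)), -325) = Add(Add(-5, Mul(10, Pow(-3, 2))), -325) = Add(Add(-5, Mul(10, 9)), -325) = Add(Add(-5, 90), -325) = Add(85, -325) = -240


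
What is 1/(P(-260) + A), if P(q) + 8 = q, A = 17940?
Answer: 1/17672 ≈ 5.6587e-5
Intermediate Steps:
P(q) = -8 + q
1/(P(-260) + A) = 1/((-8 - 260) + 17940) = 1/(-268 + 17940) = 1/17672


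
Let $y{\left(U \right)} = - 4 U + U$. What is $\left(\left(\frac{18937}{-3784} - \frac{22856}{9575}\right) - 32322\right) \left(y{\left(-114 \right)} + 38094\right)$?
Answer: $- \frac{11255521833834711}{9057950} \approx -1.2426 \cdot 10^{9}$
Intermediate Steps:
$y{\left(U \right)} = - 3 U$
$\left(\left(\frac{18937}{-3784} - \frac{22856}{9575}\right) - 32322\right) \left(y{\left(-114 \right)} + 38094\right) = \left(\left(\frac{18937}{-3784} - \frac{22856}{9575}\right) - 32322\right) \left(\left(-3\right) \left(-114\right) + 38094\right) = \left(\left(18937 \left(- \frac{1}{3784}\right) - \frac{22856}{9575}\right) - 32322\right) \left(342 + 38094\right) = \left(\left(- \frac{18937}{3784} - \frac{22856}{9575}\right) - 32322\right) 38436 = \left(- \frac{267808879}{36231800} - 32322\right) 38436 = \left(- \frac{1171352048479}{36231800}\right) 38436 = - \frac{11255521833834711}{9057950}$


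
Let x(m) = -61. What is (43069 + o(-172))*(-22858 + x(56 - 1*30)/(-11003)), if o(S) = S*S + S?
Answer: -18229443568753/11003 ≈ -1.6568e+9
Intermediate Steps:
o(S) = S + S² (o(S) = S² + S = S + S²)
(43069 + o(-172))*(-22858 + x(56 - 1*30)/(-11003)) = (43069 - 172*(1 - 172))*(-22858 - 61/(-11003)) = (43069 - 172*(-171))*(-22858 - 61*(-1/11003)) = (43069 + 29412)*(-22858 + 61/11003) = 72481*(-251506513/11003) = -18229443568753/11003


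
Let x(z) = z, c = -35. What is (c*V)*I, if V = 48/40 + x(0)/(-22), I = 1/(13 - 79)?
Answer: 7/11 ≈ 0.63636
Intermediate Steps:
I = -1/66 (I = 1/(-66) = -1/66 ≈ -0.015152)
V = 6/5 (V = 48/40 + 0/(-22) = 48*(1/40) + 0*(-1/22) = 6/5 + 0 = 6/5 ≈ 1.2000)
(c*V)*I = -35*6/5*(-1/66) = -42*(-1/66) = 7/11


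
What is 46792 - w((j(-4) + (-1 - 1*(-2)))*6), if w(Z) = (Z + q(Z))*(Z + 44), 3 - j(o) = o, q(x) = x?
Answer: 37960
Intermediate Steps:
j(o) = 3 - o
w(Z) = 2*Z*(44 + Z) (w(Z) = (Z + Z)*(Z + 44) = (2*Z)*(44 + Z) = 2*Z*(44 + Z))
46792 - w((j(-4) + (-1 - 1*(-2)))*6) = 46792 - 2*((3 - 1*(-4)) + (-1 - 1*(-2)))*6*(44 + ((3 - 1*(-4)) + (-1 - 1*(-2)))*6) = 46792 - 2*((3 + 4) + (-1 + 2))*6*(44 + ((3 + 4) + (-1 + 2))*6) = 46792 - 2*(7 + 1)*6*(44 + (7 + 1)*6) = 46792 - 2*8*6*(44 + 8*6) = 46792 - 2*48*(44 + 48) = 46792 - 2*48*92 = 46792 - 1*8832 = 46792 - 8832 = 37960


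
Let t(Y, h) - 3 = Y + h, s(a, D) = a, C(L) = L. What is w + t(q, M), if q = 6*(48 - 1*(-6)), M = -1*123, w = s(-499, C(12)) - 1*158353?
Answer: -158648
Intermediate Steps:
w = -158852 (w = -499 - 1*158353 = -499 - 158353 = -158852)
M = -123
q = 324 (q = 6*(48 + 6) = 6*54 = 324)
t(Y, h) = 3 + Y + h (t(Y, h) = 3 + (Y + h) = 3 + Y + h)
w + t(q, M) = -158852 + (3 + 324 - 123) = -158852 + 204 = -158648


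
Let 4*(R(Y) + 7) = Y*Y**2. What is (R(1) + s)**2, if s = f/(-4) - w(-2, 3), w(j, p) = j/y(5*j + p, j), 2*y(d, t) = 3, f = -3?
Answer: 196/9 ≈ 21.778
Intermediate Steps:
R(Y) = -7 + Y**3/4 (R(Y) = -7 + (Y*Y**2)/4 = -7 + Y**3/4)
y(d, t) = 3/2 (y(d, t) = (1/2)*3 = 3/2)
w(j, p) = 2*j/3 (w(j, p) = j/(3/2) = j*(2/3) = 2*j/3)
s = 25/12 (s = -3/(-4) - 2*(-2)/3 = -3*(-1/4) - 1*(-4/3) = 3/4 + 4/3 = 25/12 ≈ 2.0833)
(R(1) + s)**2 = ((-7 + (1/4)*1**3) + 25/12)**2 = ((-7 + (1/4)*1) + 25/12)**2 = ((-7 + 1/4) + 25/12)**2 = (-27/4 + 25/12)**2 = (-14/3)**2 = 196/9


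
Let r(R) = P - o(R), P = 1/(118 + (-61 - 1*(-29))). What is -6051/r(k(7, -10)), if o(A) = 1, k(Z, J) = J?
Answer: 520386/85 ≈ 6122.2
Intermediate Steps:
P = 1/86 (P = 1/(118 + (-61 + 29)) = 1/(118 - 32) = 1/86 ≈ 0.011628)
r(R) = -85/86 (r(R) = 1/86 - 1*1 = 1/86 - 1 = -85/86)
-6051/r(k(7, -10)) = -6051/(-85/86) = -6051*(-86/85) = 520386/85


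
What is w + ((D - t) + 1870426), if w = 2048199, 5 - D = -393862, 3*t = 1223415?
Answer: 3904687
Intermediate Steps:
t = 407805 (t = (⅓)*1223415 = 407805)
D = 393867 (D = 5 - 1*(-393862) = 5 + 393862 = 393867)
w + ((D - t) + 1870426) = 2048199 + ((393867 - 1*407805) + 1870426) = 2048199 + ((393867 - 407805) + 1870426) = 2048199 + (-13938 + 1870426) = 2048199 + 1856488 = 3904687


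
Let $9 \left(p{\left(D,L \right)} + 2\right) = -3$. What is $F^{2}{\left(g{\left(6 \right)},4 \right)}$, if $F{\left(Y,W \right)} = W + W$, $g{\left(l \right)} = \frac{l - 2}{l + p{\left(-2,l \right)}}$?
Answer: $64$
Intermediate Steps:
$p{\left(D,L \right)} = - \frac{7}{3}$ ($p{\left(D,L \right)} = -2 + \frac{1}{9} \left(-3\right) = -2 - \frac{1}{3} = - \frac{7}{3}$)
$g{\left(l \right)} = \frac{-2 + l}{- \frac{7}{3} + l}$ ($g{\left(l \right)} = \frac{l - 2}{l - \frac{7}{3}} = \frac{-2 + l}{- \frac{7}{3} + l}$)
$F{\left(Y,W \right)} = 2 W$
$F^{2}{\left(g{\left(6 \right)},4 \right)} = \left(2 \cdot 4\right)^{2} = 8^{2} = 64$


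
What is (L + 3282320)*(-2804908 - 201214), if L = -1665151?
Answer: -4861407308618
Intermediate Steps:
(L + 3282320)*(-2804908 - 201214) = (-1665151 + 3282320)*(-2804908 - 201214) = 1617169*(-3006122) = -4861407308618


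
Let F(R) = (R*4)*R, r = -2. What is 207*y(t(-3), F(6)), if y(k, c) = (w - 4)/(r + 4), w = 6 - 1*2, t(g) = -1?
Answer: 0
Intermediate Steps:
F(R) = 4*R² (F(R) = (4*R)*R = 4*R²)
w = 4 (w = 6 - 2 = 4)
y(k, c) = 0 (y(k, c) = (4 - 4)/(-2 + 4) = 0/2 = 0*(½) = 0)
207*y(t(-3), F(6)) = 207*0 = 0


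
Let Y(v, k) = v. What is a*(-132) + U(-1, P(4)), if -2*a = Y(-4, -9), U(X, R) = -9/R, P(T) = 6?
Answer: -531/2 ≈ -265.50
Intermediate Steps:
a = 2 (a = -1/2*(-4) = 2)
a*(-132) + U(-1, P(4)) = 2*(-132) - 9/6 = -264 - 9*1/6 = -264 - 3/2 = -531/2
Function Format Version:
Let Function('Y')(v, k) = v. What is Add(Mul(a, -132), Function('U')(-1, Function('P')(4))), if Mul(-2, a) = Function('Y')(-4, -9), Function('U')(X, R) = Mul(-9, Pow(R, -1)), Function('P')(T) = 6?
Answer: Rational(-531, 2) ≈ -265.50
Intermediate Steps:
a = 2 (a = Mul(Rational(-1, 2), -4) = 2)
Add(Mul(a, -132), Function('U')(-1, Function('P')(4))) = Add(Mul(2, -132), Mul(-9, Pow(6, -1))) = Add(-264, Mul(-9, Rational(1, 6))) = Add(-264, Rational(-3, 2)) = Rational(-531, 2)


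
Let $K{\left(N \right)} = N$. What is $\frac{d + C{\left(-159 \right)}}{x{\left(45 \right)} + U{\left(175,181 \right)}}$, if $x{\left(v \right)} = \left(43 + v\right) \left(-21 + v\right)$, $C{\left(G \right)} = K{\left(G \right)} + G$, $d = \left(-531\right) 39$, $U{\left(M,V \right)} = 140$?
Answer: $- \frac{21027}{2252} \approx -9.337$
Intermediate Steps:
$d = -20709$
$C{\left(G \right)} = 2 G$ ($C{\left(G \right)} = G + G = 2 G$)
$x{\left(v \right)} = \left(-21 + v\right) \left(43 + v\right)$
$\frac{d + C{\left(-159 \right)}}{x{\left(45 \right)} + U{\left(175,181 \right)}} = \frac{-20709 + 2 \left(-159\right)}{\left(-903 + 45^{2} + 22 \cdot 45\right) + 140} = \frac{-20709 - 318}{\left(-903 + 2025 + 990\right) + 140} = - \frac{21027}{2112 + 140} = - \frac{21027}{2252}$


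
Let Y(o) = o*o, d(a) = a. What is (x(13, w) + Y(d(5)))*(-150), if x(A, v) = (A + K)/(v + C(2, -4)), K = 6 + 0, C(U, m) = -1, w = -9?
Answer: -3465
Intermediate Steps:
K = 6
x(A, v) = (6 + A)/(-1 + v) (x(A, v) = (A + 6)/(v - 1) = (6 + A)/(-1 + v))
Y(o) = o**2
(x(13, w) + Y(d(5)))*(-150) = ((6 + 13)/(-1 - 9) + 5**2)*(-150) = (19/(-10) + 25)*(-150) = (-1/10*19 + 25)*(-150) = (-19/10 + 25)*(-150) = (231/10)*(-150) = -3465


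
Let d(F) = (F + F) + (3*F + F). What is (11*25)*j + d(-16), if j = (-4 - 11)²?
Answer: 61779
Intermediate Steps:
j = 225 (j = (-15)² = 225)
d(F) = 6*F (d(F) = 2*F + 4*F = 6*F)
(11*25)*j + d(-16) = (11*25)*225 + 6*(-16) = 275*225 - 96 = 61875 - 96 = 61779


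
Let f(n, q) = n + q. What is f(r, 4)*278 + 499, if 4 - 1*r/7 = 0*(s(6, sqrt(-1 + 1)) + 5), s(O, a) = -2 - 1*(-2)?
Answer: 9395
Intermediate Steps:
s(O, a) = 0 (s(O, a) = -2 + 2 = 0)
r = 28 (r = 28 - 0*(0 + 5) = 28 - 0*5 = 28 - 7*0 = 28 + 0 = 28)
f(r, 4)*278 + 499 = (28 + 4)*278 + 499 = 32*278 + 499 = 8896 + 499 = 9395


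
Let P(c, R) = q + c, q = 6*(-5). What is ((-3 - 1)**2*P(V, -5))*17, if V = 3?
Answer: -7344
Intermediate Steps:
q = -30
P(c, R) = -30 + c
((-3 - 1)**2*P(V, -5))*17 = ((-3 - 1)**2*(-30 + 3))*17 = ((-4)**2*(-27))*17 = (16*(-27))*17 = -432*17 = -7344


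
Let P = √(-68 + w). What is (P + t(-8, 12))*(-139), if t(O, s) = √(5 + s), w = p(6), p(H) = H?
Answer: -139*√17 - 139*I*√62 ≈ -573.11 - 1094.5*I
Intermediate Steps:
w = 6
P = I*√62 (P = √(-68 + 6) = √(-62) = I*√62 ≈ 7.874*I)
(P + t(-8, 12))*(-139) = (I*√62 + √(5 + 12))*(-139) = (I*√62 + √17)*(-139) = (√17 + I*√62)*(-139) = -139*√17 - 139*I*√62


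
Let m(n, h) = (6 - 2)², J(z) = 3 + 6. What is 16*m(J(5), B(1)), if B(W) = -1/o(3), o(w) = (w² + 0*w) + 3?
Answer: 256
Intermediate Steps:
J(z) = 9
o(w) = 3 + w² (o(w) = (w² + 0) + 3 = w² + 3 = 3 + w²)
B(W) = -1/12 (B(W) = -1/(3 + 3²) = -1/(3 + 9) = -1/12)
m(n, h) = 16 (m(n, h) = 4² = 16)
16*m(J(5), B(1)) = 16*16 = 256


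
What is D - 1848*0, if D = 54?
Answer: 54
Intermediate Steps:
D - 1848*0 = 54 - 1848*0 = 54 - 84*0 = 54 + 0 = 54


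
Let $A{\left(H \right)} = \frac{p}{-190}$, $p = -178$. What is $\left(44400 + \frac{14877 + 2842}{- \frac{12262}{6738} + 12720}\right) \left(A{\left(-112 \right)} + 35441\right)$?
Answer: $\frac{337139806447547496}{214237745} \approx 1.5737 \cdot 10^{9}$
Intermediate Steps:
$A{\left(H \right)} = \frac{89}{95}$ ($A{\left(H \right)} = - \frac{178}{-190} = \left(-178\right) \left(- \frac{1}{190}\right) = \frac{89}{95}$)
$\left(44400 + \frac{14877 + 2842}{- \frac{12262}{6738} + 12720}\right) \left(A{\left(-112 \right)} + 35441\right) = \left(44400 + \frac{14877 + 2842}{- \frac{12262}{6738} + 12720}\right) \left(\frac{89}{95} + 35441\right) = \left(44400 + \frac{17719}{\left(-12262\right) \frac{1}{6738} + 12720}\right) \frac{3366984}{95} = \left(44400 + \frac{17719}{- \frac{6131}{3369} + 12720}\right) \frac{3366984}{95} = \left(44400 + \frac{17719}{\frac{42847549}{3369}}\right) \frac{3366984}{95} = \left(44400 + 17719 \cdot \frac{3369}{42847549}\right) \frac{3366984}{95} = \left(44400 + \frac{59695311}{42847549}\right) \frac{3366984}{95} = \frac{1902490870911}{42847549} \cdot \frac{3366984}{95} = \frac{337139806447547496}{214237745}$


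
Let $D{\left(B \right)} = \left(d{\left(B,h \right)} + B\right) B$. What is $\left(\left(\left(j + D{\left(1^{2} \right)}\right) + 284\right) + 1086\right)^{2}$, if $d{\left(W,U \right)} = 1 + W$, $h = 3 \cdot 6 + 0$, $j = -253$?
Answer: $1254400$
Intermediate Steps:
$h = 18$ ($h = 18 + 0 = 18$)
$D{\left(B \right)} = B \left(1 + 2 B\right)$ ($D{\left(B \right)} = \left(\left(1 + B\right) + B\right) B = \left(1 + 2 B\right) B = B \left(1 + 2 B\right)$)
$\left(\left(\left(j + D{\left(1^{2} \right)}\right) + 284\right) + 1086\right)^{2} = \left(\left(\left(-253 + 1^{2} \left(1 + 2 \cdot 1^{2}\right)\right) + 284\right) + 1086\right)^{2} = \left(\left(\left(-253 + 1 \left(1 + 2 \cdot 1\right)\right) + 284\right) + 1086\right)^{2} = \left(\left(\left(-253 + 1 \left(1 + 2\right)\right) + 284\right) + 1086\right)^{2} = \left(\left(\left(-253 + 1 \cdot 3\right) + 284\right) + 1086\right)^{2} = \left(\left(\left(-253 + 3\right) + 284\right) + 1086\right)^{2} = \left(\left(-250 + 284\right) + 1086\right)^{2} = \left(34 + 1086\right)^{2} = 1120^{2} = 1254400$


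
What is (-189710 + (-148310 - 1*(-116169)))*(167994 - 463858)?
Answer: 65637724264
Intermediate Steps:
(-189710 + (-148310 - 1*(-116169)))*(167994 - 463858) = (-189710 + (-148310 + 116169))*(-295864) = (-189710 - 32141)*(-295864) = -221851*(-295864) = 65637724264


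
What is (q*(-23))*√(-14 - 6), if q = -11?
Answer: 506*I*√5 ≈ 1131.5*I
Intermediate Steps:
(q*(-23))*√(-14 - 6) = (-11*(-23))*√(-14 - 6) = 253*√(-20) = 253*(2*I*√5) = 506*I*√5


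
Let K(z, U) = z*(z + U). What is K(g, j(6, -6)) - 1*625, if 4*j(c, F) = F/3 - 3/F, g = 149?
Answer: 172161/8 ≈ 21520.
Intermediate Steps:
j(c, F) = -3/(4*F) + F/12 (j(c, F) = (F/3 - 3/F)/4 = (-3/F + F/3)/4 = -3/(4*F) + F/12)
K(z, U) = z*(U + z)
K(g, j(6, -6)) - 1*625 = 149*((1/12)*(-9 + (-6)²)/(-6) + 149) - 1*625 = 149*((1/12)*(-⅙)*(-9 + 36) + 149) - 625 = 149*((1/12)*(-⅙)*27 + 149) - 625 = 149*(-3/8 + 149) - 625 = 149*(1189/8) - 625 = 177161/8 - 625 = 172161/8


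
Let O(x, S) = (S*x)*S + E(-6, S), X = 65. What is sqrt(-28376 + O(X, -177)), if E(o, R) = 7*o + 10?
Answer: sqrt(2007977) ≈ 1417.0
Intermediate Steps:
E(o, R) = 10 + 7*o
O(x, S) = -32 + x*S**2 (O(x, S) = (S*x)*S + (10 + 7*(-6)) = x*S**2 + (10 - 42) = x*S**2 - 32 = -32 + x*S**2)
sqrt(-28376 + O(X, -177)) = sqrt(-28376 + (-32 + 65*(-177)**2)) = sqrt(-28376 + (-32 + 65*31329)) = sqrt(-28376 + (-32 + 2036385)) = sqrt(-28376 + 2036353) = sqrt(2007977)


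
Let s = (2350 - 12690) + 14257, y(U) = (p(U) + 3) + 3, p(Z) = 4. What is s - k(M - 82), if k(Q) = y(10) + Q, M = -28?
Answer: 4017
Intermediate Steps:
y(U) = 10 (y(U) = (4 + 3) + 3 = 7 + 3 = 10)
s = 3917 (s = -10340 + 14257 = 3917)
k(Q) = 10 + Q
s - k(M - 82) = 3917 - (10 + (-28 - 82)) = 3917 - (10 - 110) = 3917 - 1*(-100) = 3917 + 100 = 4017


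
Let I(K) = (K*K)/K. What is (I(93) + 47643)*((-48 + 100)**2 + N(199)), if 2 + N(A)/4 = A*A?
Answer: 7690269600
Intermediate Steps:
N(A) = -8 + 4*A**2 (N(A) = -8 + 4*(A*A) = -8 + 4*A**2)
I(K) = K (I(K) = K**2/K = K)
(I(93) + 47643)*((-48 + 100)**2 + N(199)) = (93 + 47643)*((-48 + 100)**2 + (-8 + 4*199**2)) = 47736*(52**2 + (-8 + 4*39601)) = 47736*(2704 + (-8 + 158404)) = 47736*(2704 + 158396) = 47736*161100 = 7690269600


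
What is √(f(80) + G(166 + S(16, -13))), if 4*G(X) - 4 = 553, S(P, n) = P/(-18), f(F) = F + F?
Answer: 3*√133/2 ≈ 17.299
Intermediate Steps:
f(F) = 2*F
S(P, n) = -P/18 (S(P, n) = P*(-1/18) = -P/18)
G(X) = 557/4 (G(X) = 1 + (¼)*553 = 1 + 553/4 = 557/4)
√(f(80) + G(166 + S(16, -13))) = √(2*80 + 557/4) = √(160 + 557/4) = √(1197/4) = 3*√133/2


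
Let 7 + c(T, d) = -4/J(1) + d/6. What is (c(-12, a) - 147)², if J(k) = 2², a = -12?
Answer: 24649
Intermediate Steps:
J(k) = 4
c(T, d) = -8 + d/6 (c(T, d) = -7 + (-4/4 + d/6) = -7 + (-4*¼ + d*(⅙)) = -7 + (-1 + d/6) = -8 + d/6)
(c(-12, a) - 147)² = ((-8 + (⅙)*(-12)) - 147)² = ((-8 - 2) - 147)² = (-10 - 147)² = (-157)² = 24649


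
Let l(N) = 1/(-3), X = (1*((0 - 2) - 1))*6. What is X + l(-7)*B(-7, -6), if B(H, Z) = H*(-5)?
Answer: -89/3 ≈ -29.667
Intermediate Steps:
B(H, Z) = -5*H
X = -18 (X = (1*(-2 - 1))*6 = (1*(-3))*6 = -3*6 = -18)
l(N) = -1/3
X + l(-7)*B(-7, -6) = -18 - (-5)*(-7)/3 = -18 - 1/3*35 = -18 - 35/3 = -89/3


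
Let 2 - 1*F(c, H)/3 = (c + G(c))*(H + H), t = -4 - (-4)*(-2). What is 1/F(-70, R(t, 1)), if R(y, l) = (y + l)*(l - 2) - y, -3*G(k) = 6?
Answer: 1/9942 ≈ 0.00010058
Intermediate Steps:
G(k) = -2 (G(k) = -⅓*6 = -2)
t = -12 (t = -4 - 1*8 = -4 - 8 = -12)
R(y, l) = -y + (-2 + l)*(l + y) (R(y, l) = (l + y)*(-2 + l) - y = (-2 + l)*(l + y) - y = -y + (-2 + l)*(l + y))
F(c, H) = 6 - 6*H*(-2 + c) (F(c, H) = 6 - 3*(c - 2)*(H + H) = 6 - 3*(-2 + c)*2*H = 6 - 6*H*(-2 + c))
1/F(-70, R(t, 1)) = 1/(6 + 12*(1² - 3*(-12) - 2*1 + 1*(-12)) - 6*(1² - 3*(-12) - 2*1 + 1*(-12))*(-70)) = 1/(6 + 12*(1 + 36 - 2 - 12) - 6*(1 + 36 - 2 - 12)*(-70)) = 1/(6 + 12*23 - 6*23*(-70)) = 1/(6 + 276 + 9660) = 1/9942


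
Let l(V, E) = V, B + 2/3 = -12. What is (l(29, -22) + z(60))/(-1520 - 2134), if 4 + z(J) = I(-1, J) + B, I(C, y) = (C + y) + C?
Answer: -211/10962 ≈ -0.019248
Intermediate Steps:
B = -38/3 (B = -⅔ - 12 = -38/3 ≈ -12.667)
I(C, y) = y + 2*C
z(J) = -56/3 + J (z(J) = -4 + ((J + 2*(-1)) - 38/3) = -4 + ((J - 2) - 38/3) = -4 + ((-2 + J) - 38/3) = -4 + (-44/3 + J) = -56/3 + J)
(l(29, -22) + z(60))/(-1520 - 2134) = (29 + (-56/3 + 60))/(-1520 - 2134) = (29 + 124/3)/(-3654) = (211/3)*(-1/3654) = -211/10962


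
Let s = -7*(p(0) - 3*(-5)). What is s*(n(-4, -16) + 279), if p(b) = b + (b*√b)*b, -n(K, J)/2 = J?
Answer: -32655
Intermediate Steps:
n(K, J) = -2*J
p(b) = b + b^(5/2) (p(b) = b + b^(3/2)*b = b + b^(5/2))
s = -105 (s = -7*((0 + 0^(5/2)) - 3*(-5)) = -7*((0 + 0) + 15) = -7*(0 + 15) = -7*15 = -105)
s*(n(-4, -16) + 279) = -105*(-2*(-16) + 279) = -105*(32 + 279) = -105*311 = -32655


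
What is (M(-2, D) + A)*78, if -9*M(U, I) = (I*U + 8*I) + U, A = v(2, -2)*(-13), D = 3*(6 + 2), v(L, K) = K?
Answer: 2392/3 ≈ 797.33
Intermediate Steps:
D = 24 (D = 3*8 = 24)
A = 26 (A = -2*(-13) = 26)
M(U, I) = -8*I/9 - U/9 - I*U/9 (M(U, I) = -((I*U + 8*I) + U)/9 = -((8*I + I*U) + U)/9 = -(U + 8*I + I*U)/9 = -8*I/9 - U/9 - I*U/9)
(M(-2, D) + A)*78 = ((-8/9*24 - ⅑*(-2) - ⅑*24*(-2)) + 26)*78 = ((-64/3 + 2/9 + 16/3) + 26)*78 = (-142/9 + 26)*78 = (92/9)*78 = 2392/3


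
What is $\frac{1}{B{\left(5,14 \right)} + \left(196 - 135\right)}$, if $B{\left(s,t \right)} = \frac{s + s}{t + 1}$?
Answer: $\frac{3}{185} \approx 0.016216$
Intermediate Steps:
$B{\left(s,t \right)} = \frac{2 s}{1 + t}$
$\frac{1}{B{\left(5,14 \right)} + \left(196 - 135\right)} = \frac{1}{2 \cdot 5 \frac{1}{1 + 14} + \left(196 - 135\right)} = \frac{1}{2 \cdot 5 \cdot \frac{1}{15} + \left(196 - 135\right)} = \frac{1}{2 \cdot 5 \cdot \frac{1}{15} + 61} = \frac{1}{\frac{2}{3} + 61} = \frac{1}{\frac{185}{3}} = \frac{3}{185}$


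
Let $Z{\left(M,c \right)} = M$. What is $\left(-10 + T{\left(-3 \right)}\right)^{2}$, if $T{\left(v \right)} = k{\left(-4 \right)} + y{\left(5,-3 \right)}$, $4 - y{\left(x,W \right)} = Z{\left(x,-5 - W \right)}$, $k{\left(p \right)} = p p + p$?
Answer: $1$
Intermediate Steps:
$k{\left(p \right)} = p + p^{2}$ ($k{\left(p \right)} = p^{2} + p = p + p^{2}$)
$y{\left(x,W \right)} = 4 - x$
$T{\left(v \right)} = 11$ ($T{\left(v \right)} = - 4 \left(1 - 4\right) + \left(4 - 5\right) = \left(-4\right) \left(-3\right) + \left(4 - 5\right) = 12 - 1 = 11$)
$\left(-10 + T{\left(-3 \right)}\right)^{2} = \left(-10 + 11\right)^{2} = 1^{2} = 1$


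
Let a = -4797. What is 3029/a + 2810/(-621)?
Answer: -131287/25461 ≈ -5.1564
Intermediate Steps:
3029/a + 2810/(-621) = 3029/(-4797) + 2810/(-621) = 3029*(-1/4797) + 2810*(-1/621) = -233/369 - 2810/621 = -131287/25461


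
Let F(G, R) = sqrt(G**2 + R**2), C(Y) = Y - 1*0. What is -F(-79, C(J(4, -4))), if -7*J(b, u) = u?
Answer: -5*sqrt(12233)/7 ≈ -79.002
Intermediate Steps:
J(b, u) = -u/7
C(Y) = Y (C(Y) = Y + 0 = Y)
-F(-79, C(J(4, -4))) = -sqrt((-79)**2 + (-1/7*(-4))**2) = -sqrt(6241 + (4/7)**2) = -sqrt(6241 + 16/49) = -sqrt(305825/49) = -5*sqrt(12233)/7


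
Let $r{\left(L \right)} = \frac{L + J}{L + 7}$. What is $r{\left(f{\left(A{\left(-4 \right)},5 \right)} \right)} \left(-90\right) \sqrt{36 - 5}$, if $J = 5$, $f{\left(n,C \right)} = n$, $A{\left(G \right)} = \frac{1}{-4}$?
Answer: $- \frac{190 \sqrt{31}}{3} \approx -352.63$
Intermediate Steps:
$A{\left(G \right)} = - \frac{1}{4}$
$r{\left(L \right)} = \frac{5 + L}{7 + L}$ ($r{\left(L \right)} = \frac{L + 5}{L + 7} = \frac{5 + L}{7 + L}$)
$r{\left(f{\left(A{\left(-4 \right)},5 \right)} \right)} \left(-90\right) \sqrt{36 - 5} = \frac{5 - \frac{1}{4}}{7 - \frac{1}{4}} \left(-90\right) \sqrt{36 - 5} = \frac{1}{\frac{27}{4}} \cdot \frac{19}{4} \left(-90\right) \sqrt{31} = \frac{4}{27} \cdot \frac{19}{4} \left(-90\right) \sqrt{31} = \frac{19}{27} \left(-90\right) \sqrt{31} = - \frac{190 \sqrt{31}}{3}$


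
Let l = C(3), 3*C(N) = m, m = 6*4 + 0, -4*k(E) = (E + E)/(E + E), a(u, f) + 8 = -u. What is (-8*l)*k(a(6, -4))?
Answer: 16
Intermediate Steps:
a(u, f) = -8 - u
k(E) = -1/4 (k(E) = -(E + E)/(4*(E + E)) = -2*E/(4*(2*E)) = -2*E*1/(2*E)/4 = -1/4*1 = -1/4)
m = 24 (m = 24 + 0 = 24)
C(N) = 8 (C(N) = (1/3)*24 = 8)
l = 8
(-8*l)*k(a(6, -4)) = -8*8*(-1/4) = -64*(-1/4) = 16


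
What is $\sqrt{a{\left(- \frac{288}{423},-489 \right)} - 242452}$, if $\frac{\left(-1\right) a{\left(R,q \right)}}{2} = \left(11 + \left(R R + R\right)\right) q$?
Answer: $\frac{i \sqrt{512281486}}{47} \approx 481.57 i$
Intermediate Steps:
$a{\left(R,q \right)} = - 2 q \left(11 + R + R^{2}\right)$ ($a{\left(R,q \right)} = - 2 \left(11 + \left(R R + R\right)\right) q = - 2 \left(11 + \left(R^{2} + R\right)\right) q = - 2 \left(11 + \left(R + R^{2}\right)\right) q = - 2 \left(11 + R + R^{2}\right) q = - 2 q \left(11 + R + R^{2}\right)$)
$\sqrt{a{\left(- \frac{288}{423},-489 \right)} - 242452} = \sqrt{\left(-2\right) \left(-489\right) \left(11 - \frac{288}{423} + \left(- \frac{288}{423}\right)^{2}\right) - 242452} = \sqrt{\left(-2\right) \left(-489\right) \left(11 - \frac{32}{47} + \left(\left(-288\right) \frac{1}{423}\right)^{2}\right) - 242452} = \sqrt{\left(-2\right) \left(-489\right) \left(11 - \frac{32}{47} + \left(- \frac{32}{47}\right)^{2}\right) - 242452} = \sqrt{\left(-2\right) \left(-489\right) \left(11 - \frac{32}{47} + \frac{1024}{2209}\right) - 242452} = \sqrt{\left(-2\right) \left(-489\right) \frac{23819}{2209} - 242452} = \sqrt{\frac{23294982}{2209} - 242452} = \sqrt{- \frac{512281486}{2209}} = \frac{i \sqrt{512281486}}{47}$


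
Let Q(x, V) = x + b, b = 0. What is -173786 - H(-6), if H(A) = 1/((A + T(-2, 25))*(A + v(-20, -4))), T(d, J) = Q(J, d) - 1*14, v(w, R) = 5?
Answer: -868929/5 ≈ -1.7379e+5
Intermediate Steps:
Q(x, V) = x (Q(x, V) = x + 0 = x)
T(d, J) = -14 + J (T(d, J) = J - 1*14 = J - 14 = -14 + J)
H(A) = 1/((5 + A)*(11 + A)) (H(A) = 1/((A + (-14 + 25))*(A + 5)) = 1/((A + 11)*(5 + A)) = 1/((11 + A)*(5 + A)) = 1/((5 + A)*(11 + A)))
-173786 - H(-6) = -173786 - 1/(55 + (-6)² + 16*(-6)) = -173786 - 1/(55 + 36 - 96) = -173786 - 1/(-5) = -173786 - 1*(-⅕) = -173786 + ⅕ = -868929/5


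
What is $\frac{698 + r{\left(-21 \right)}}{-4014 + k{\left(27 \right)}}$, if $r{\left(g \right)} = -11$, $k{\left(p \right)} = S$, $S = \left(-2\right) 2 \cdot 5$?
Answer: $- \frac{687}{4034} \approx -0.1703$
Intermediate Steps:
$S = -20$ ($S = \left(-4\right) 5 = -20$)
$k{\left(p \right)} = -20$
$\frac{698 + r{\left(-21 \right)}}{-4014 + k{\left(27 \right)}} = \frac{698 - 11}{-4014 - 20} = \frac{687}{-4034} = 687 \left(- \frac{1}{4034}\right) = - \frac{687}{4034}$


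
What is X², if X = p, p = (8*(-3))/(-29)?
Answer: 576/841 ≈ 0.68490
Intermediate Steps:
p = 24/29 (p = -24*(-1/29) = 24/29 ≈ 0.82759)
X = 24/29 ≈ 0.82759
X² = (24/29)² = 576/841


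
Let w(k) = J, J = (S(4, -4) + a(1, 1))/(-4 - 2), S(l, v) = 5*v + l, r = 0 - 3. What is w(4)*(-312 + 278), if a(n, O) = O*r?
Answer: -323/3 ≈ -107.67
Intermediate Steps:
r = -3
a(n, O) = -3*O (a(n, O) = O*(-3) = -3*O)
S(l, v) = l + 5*v
J = 19/6 (J = ((4 + 5*(-4)) - 3*1)/(-4 - 2) = ((4 - 20) - 3)/(-6) = (-16 - 3)*(-1/6) = -19*(-1/6) = 19/6 ≈ 3.1667)
w(k) = 19/6
w(4)*(-312 + 278) = 19*(-312 + 278)/6 = (19/6)*(-34) = -323/3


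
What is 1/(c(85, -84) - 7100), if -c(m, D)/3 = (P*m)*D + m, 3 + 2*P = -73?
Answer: -1/821315 ≈ -1.2176e-6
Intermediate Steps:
P = -38 (P = -3/2 + (1/2)*(-73) = -3/2 - 73/2 = -38)
c(m, D) = -3*m + 114*D*m (c(m, D) = -3*((-38*m)*D + m) = -3*(-38*D*m + m) = -3*(m - 38*D*m) = -3*m + 114*D*m)
1/(c(85, -84) - 7100) = 1/(3*85*(-1 + 38*(-84)) - 7100) = 1/(3*85*(-1 - 3192) - 7100) = 1/(3*85*(-3193) - 7100) = 1/(-814215 - 7100) = 1/(-821315) = -1/821315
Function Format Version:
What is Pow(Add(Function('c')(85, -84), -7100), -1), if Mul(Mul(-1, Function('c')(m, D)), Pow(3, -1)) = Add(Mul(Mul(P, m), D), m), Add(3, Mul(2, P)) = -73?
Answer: Rational(-1, 821315) ≈ -1.2176e-6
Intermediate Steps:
P = -38 (P = Add(Rational(-3, 2), Mul(Rational(1, 2), -73)) = Add(Rational(-3, 2), Rational(-73, 2)) = -38)
Function('c')(m, D) = Add(Mul(-3, m), Mul(114, D, m)) (Function('c')(m, D) = Mul(-3, Add(Mul(Mul(-38, m), D), m)) = Mul(-3, Add(Mul(-38, D, m), m)) = Mul(-3, Add(m, Mul(-38, D, m))) = Add(Mul(-3, m), Mul(114, D, m)))
Pow(Add(Function('c')(85, -84), -7100), -1) = Pow(Add(Mul(3, 85, Add(-1, Mul(38, -84))), -7100), -1) = Pow(Add(Mul(3, 85, Add(-1, -3192)), -7100), -1) = Pow(Add(Mul(3, 85, -3193), -7100), -1) = Pow(Add(-814215, -7100), -1) = Pow(-821315, -1) = Rational(-1, 821315)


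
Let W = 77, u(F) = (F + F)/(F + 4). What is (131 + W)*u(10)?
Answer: 2080/7 ≈ 297.14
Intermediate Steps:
u(F) = 2*F/(4 + F) (u(F) = (2*F)/(4 + F) = 2*F/(4 + F))
(131 + W)*u(10) = (131 + 77)*(2*10/(4 + 10)) = 208*(2*10/14) = 208*(2*10*(1/14)) = 208*(10/7) = 2080/7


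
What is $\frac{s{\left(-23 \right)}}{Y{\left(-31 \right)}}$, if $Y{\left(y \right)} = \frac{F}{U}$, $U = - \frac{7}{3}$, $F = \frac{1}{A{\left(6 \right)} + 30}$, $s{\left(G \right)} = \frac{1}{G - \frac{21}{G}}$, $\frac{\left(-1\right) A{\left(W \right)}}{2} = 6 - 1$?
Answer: $\frac{805}{381} \approx 2.1129$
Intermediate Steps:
$A{\left(W \right)} = -10$ ($A{\left(W \right)} = - 2 \left(6 - 1\right) = \left(-2\right) 5 = -10$)
$F = \frac{1}{20}$ ($F = \frac{1}{-10 + 30} = \frac{1}{20} \approx 0.05$)
$U = - \frac{7}{3}$ ($U = \left(-7\right) \frac{1}{3} = - \frac{7}{3} \approx -2.3333$)
$Y{\left(y \right)} = - \frac{3}{140}$ ($Y{\left(y \right)} = \frac{1}{20 \left(- \frac{7}{3}\right)} = \frac{1}{20} \left(- \frac{3}{7}\right) = - \frac{3}{140}$)
$\frac{s{\left(-23 \right)}}{Y{\left(-31 \right)}} = \frac{\left(-23\right) \frac{1}{-21 + \left(-23\right)^{2}}}{- \frac{3}{140}} = - \frac{23}{-21 + 529} \left(- \frac{140}{3}\right) = - \frac{23}{508} \left(- \frac{140}{3}\right) = \left(-23\right) \frac{1}{508} \left(- \frac{140}{3}\right) = \left(- \frac{23}{508}\right) \left(- \frac{140}{3}\right) = \frac{805}{381}$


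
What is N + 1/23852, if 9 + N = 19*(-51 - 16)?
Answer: -30578263/23852 ≈ -1282.0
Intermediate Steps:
N = -1282 (N = -9 + 19*(-51 - 16) = -9 + 19*(-67) = -9 - 1273 = -1282)
N + 1/23852 = -1282 + 1/23852 = -30578263/23852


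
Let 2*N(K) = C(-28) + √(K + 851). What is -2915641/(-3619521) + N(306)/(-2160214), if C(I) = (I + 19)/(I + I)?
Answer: 705421720227799/875721272999328 - √1157/4320428 ≈ 0.80552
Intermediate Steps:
C(I) = (19 + I)/(2*I) (C(I) = (19 + I)/((2*I)) = (19 + I)*(1/(2*I)) = (19 + I)/(2*I))
N(K) = 9/112 + √(851 + K)/2 (N(K) = ((½)*(19 - 28)/(-28) + √(K + 851))/2 = ((½)*(-1/28)*(-9) + √(851 + K))/2 = (9/56 + √(851 + K))/2 = 9/112 + √(851 + K)/2)
-2915641/(-3619521) + N(306)/(-2160214) = -2915641/(-3619521) + (9/112 + √(851 + 306)/2)/(-2160214) = -2915641*(-1/3619521) + (9/112 + √1157/2)*(-1/2160214) = 2915641/3619521 + (-9/241943968 - √1157/4320428) = 705421720227799/875721272999328 - √1157/4320428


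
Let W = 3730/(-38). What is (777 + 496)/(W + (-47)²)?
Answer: 24187/40106 ≈ 0.60308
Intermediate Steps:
W = -1865/19 (W = 3730*(-1/38) = -1865/19 ≈ -98.158)
(777 + 496)/(W + (-47)²) = (777 + 496)/(-1865/19 + (-47)²) = 1273/(-1865/19 + 2209) = 1273/(40106/19) = 1273*(19/40106) = 24187/40106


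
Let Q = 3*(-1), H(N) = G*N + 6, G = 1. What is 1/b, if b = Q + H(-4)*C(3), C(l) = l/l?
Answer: -1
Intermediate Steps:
C(l) = 1
H(N) = 6 + N (H(N) = 1*N + 6 = N + 6 = 6 + N)
Q = -3
b = -1 (b = -3 + (6 - 4)*1 = -3 + 2*1 = -3 + 2 = -1)
1/b = 1/(-1) = -1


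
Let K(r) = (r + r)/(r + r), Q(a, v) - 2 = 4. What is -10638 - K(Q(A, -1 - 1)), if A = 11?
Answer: -10639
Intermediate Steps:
Q(a, v) = 6 (Q(a, v) = 2 + 4 = 6)
K(r) = 1 (K(r) = (2*r)/((2*r)) = (2*r)*(1/(2*r)) = 1)
-10638 - K(Q(A, -1 - 1)) = -10638 - 1*1 = -10638 - 1 = -10639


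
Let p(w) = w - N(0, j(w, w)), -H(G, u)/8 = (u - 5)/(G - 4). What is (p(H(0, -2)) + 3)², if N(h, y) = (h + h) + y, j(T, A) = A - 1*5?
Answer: 64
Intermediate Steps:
j(T, A) = -5 + A (j(T, A) = A - 5 = -5 + A)
N(h, y) = y + 2*h (N(h, y) = 2*h + y = y + 2*h)
H(G, u) = -8*(-5 + u)/(-4 + G) (H(G, u) = -8*(u - 5)/(G - 4) = -8*(-5 + u)/(-4 + G))
p(w) = 5 (p(w) = w - ((-5 + w) + 2*0) = w - ((-5 + w) + 0) = w - (-5 + w) = w + (5 - w) = 5)
(p(H(0, -2)) + 3)² = (5 + 3)² = 8² = 64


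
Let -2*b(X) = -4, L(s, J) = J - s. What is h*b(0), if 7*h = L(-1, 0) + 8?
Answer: 18/7 ≈ 2.5714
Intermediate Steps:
b(X) = 2 (b(X) = -½*(-4) = 2)
h = 9/7 (h = ((0 - 1*(-1)) + 8)/7 = ((0 + 1) + 8)/7 = (1 + 8)/7 = (⅐)*9 = 9/7 ≈ 1.2857)
h*b(0) = (9/7)*2 = 18/7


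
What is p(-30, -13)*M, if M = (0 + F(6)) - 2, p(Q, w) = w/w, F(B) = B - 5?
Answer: -1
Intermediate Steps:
F(B) = -5 + B
p(Q, w) = 1
M = -1 (M = (0 + (-5 + 6)) - 2 = (0 + 1) - 2 = 1 - 2 = -1)
p(-30, -13)*M = 1*(-1) = -1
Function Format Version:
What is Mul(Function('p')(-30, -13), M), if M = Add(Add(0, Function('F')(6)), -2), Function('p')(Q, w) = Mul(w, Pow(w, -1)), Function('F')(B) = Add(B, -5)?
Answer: -1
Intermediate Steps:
Function('F')(B) = Add(-5, B)
Function('p')(Q, w) = 1
M = -1 (M = Add(Add(0, Add(-5, 6)), -2) = Add(Add(0, 1), -2) = Add(1, -2) = -1)
Mul(Function('p')(-30, -13), M) = Mul(1, -1) = -1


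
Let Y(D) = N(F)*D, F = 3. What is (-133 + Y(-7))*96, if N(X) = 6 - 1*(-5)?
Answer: -20160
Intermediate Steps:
N(X) = 11 (N(X) = 6 + 5 = 11)
Y(D) = 11*D
(-133 + Y(-7))*96 = (-133 + 11*(-7))*96 = (-133 - 77)*96 = -210*96 = -20160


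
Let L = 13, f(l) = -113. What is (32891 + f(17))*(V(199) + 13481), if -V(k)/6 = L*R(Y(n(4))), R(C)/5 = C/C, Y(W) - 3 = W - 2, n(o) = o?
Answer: 429096798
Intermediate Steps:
Y(W) = 1 + W (Y(W) = 3 + (W - 2) = 3 + (-2 + W) = 1 + W)
R(C) = 5 (R(C) = 5*(C/C) = 5*1 = 5)
V(k) = -390 (V(k) = -78*5 = -6*65 = -390)
(32891 + f(17))*(V(199) + 13481) = (32891 - 113)*(-390 + 13481) = 32778*13091 = 429096798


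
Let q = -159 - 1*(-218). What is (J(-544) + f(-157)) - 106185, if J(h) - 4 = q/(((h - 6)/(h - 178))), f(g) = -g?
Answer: -29135301/275 ≈ -1.0595e+5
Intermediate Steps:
q = 59 (q = -159 + 218 = 59)
J(h) = 4 + 59*(-178 + h)/(-6 + h) (J(h) = 4 + 59/(((h - 6)/(h - 178))) = 4 + 59/(((-6 + h)/(-178 + h))) = 4 + 59*((-178 + h)/(-6 + h)) = 4 + 59*(-178 + h)/(-6 + h))
(J(-544) + f(-157)) - 106185 = ((-10526 + 63*(-544))/(-6 - 544) - 1*(-157)) - 106185 = ((-10526 - 34272)/(-550) + 157) - 106185 = (-1/550*(-44798) + 157) - 106185 = (22399/275 + 157) - 106185 = 65574/275 - 106185 = -29135301/275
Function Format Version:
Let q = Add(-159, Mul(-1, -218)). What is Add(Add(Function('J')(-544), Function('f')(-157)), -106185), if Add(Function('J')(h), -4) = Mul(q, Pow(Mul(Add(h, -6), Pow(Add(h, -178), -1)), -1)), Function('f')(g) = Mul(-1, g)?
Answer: Rational(-29135301, 275) ≈ -1.0595e+5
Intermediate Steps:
q = 59 (q = Add(-159, 218) = 59)
Function('J')(h) = Add(4, Mul(59, Pow(Add(-6, h), -1), Add(-178, h))) (Function('J')(h) = Add(4, Mul(59, Pow(Mul(Add(h, -6), Pow(Add(h, -178), -1)), -1))) = Add(4, Mul(59, Pow(Mul(Add(-6, h), Pow(Add(-178, h), -1)), -1))) = Add(4, Mul(59, Pow(Mul(Pow(Add(-178, h), -1), Add(-6, h)), -1))) = Add(4, Mul(59, Mul(Pow(Add(-6, h), -1), Add(-178, h)))) = Add(4, Mul(59, Pow(Add(-6, h), -1), Add(-178, h))))
Add(Add(Function('J')(-544), Function('f')(-157)), -106185) = Add(Add(Mul(Pow(Add(-6, -544), -1), Add(-10526, Mul(63, -544))), Mul(-1, -157)), -106185) = Add(Add(Mul(Pow(-550, -1), Add(-10526, -34272)), 157), -106185) = Add(Add(Mul(Rational(-1, 550), -44798), 157), -106185) = Add(Add(Rational(22399, 275), 157), -106185) = Add(Rational(65574, 275), -106185) = Rational(-29135301, 275)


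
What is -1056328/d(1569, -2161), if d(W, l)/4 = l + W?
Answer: 132041/296 ≈ 446.08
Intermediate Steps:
d(W, l) = 4*W + 4*l (d(W, l) = 4*(l + W) = 4*(W + l) = 4*W + 4*l)
-1056328/d(1569, -2161) = -1056328/(4*1569 + 4*(-2161)) = -1056328/(6276 - 8644) = -1056328/(-2368) = -1056328*(-1/2368) = 132041/296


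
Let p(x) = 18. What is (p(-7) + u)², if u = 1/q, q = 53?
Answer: 912025/2809 ≈ 324.68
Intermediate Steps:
u = 1/53 ≈ 0.018868
(p(-7) + u)² = (18 + 1/53)² = (955/53)² = 912025/2809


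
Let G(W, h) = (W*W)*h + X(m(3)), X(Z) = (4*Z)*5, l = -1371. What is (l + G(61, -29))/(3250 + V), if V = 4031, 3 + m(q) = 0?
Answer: -109340/7281 ≈ -15.017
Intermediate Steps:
m(q) = -3 (m(q) = -3 + 0 = -3)
X(Z) = 20*Z
G(W, h) = -60 + h*W**2 (G(W, h) = (W*W)*h + 20*(-3) = W**2*h - 60 = h*W**2 - 60 = -60 + h*W**2)
(l + G(61, -29))/(3250 + V) = (-1371 + (-60 - 29*61**2))/(3250 + 4031) = (-1371 + (-60 - 29*3721))/7281 = (-1371 + (-60 - 107909))*(1/7281) = (-1371 - 107969)*(1/7281) = -109340*1/7281 = -109340/7281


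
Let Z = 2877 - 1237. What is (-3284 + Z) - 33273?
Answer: -34917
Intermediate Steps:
Z = 1640
(-3284 + Z) - 33273 = (-3284 + 1640) - 33273 = -1644 - 33273 = -34917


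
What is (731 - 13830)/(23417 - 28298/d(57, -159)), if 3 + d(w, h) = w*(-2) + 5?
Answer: -733544/1325501 ≈ -0.55341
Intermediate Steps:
d(w, h) = 2 - 2*w (d(w, h) = -3 + (w*(-2) + 5) = -3 + (-2*w + 5) = -3 + (5 - 2*w) = 2 - 2*w)
(731 - 13830)/(23417 - 28298/d(57, -159)) = (731 - 13830)/(23417 - 28298/(2 - 2*57)) = -13099/(23417 - 28298/(2 - 114)) = -13099/(23417 - 28298/(-112)) = -13099/(23417 - 28298*(-1/112)) = -13099/(23417 + 14149/56) = -13099/1325501/56 = -13099*56/1325501 = -733544/1325501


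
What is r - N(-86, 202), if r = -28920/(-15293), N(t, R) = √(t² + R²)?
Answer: 28920/15293 - 10*√482 ≈ -217.65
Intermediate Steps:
N(t, R) = √(R² + t²)
r = 28920/15293 (r = -28920*(-1/15293) = 28920/15293 ≈ 1.8911)
r - N(-86, 202) = 28920/15293 - √(202² + (-86)²) = 28920/15293 - √(40804 + 7396) = 28920/15293 - √48200 = 28920/15293 - 10*√482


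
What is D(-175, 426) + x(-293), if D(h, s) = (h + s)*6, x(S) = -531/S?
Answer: 441789/293 ≈ 1507.8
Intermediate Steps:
D(h, s) = 6*h + 6*s
D(-175, 426) + x(-293) = (6*(-175) + 6*426) - 531/(-293) = (-1050 + 2556) - 531*(-1/293) = 1506 + 531/293 = 441789/293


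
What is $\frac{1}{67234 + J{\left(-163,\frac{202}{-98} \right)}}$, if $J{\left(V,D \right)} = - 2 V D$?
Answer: $\frac{49}{3261540} \approx 1.5024 \cdot 10^{-5}$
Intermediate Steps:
$J{\left(V,D \right)} = - 2 D V$
$\frac{1}{67234 + J{\left(-163,\frac{202}{-98} \right)}} = \frac{1}{67234 - 2 \frac{202}{-98} \left(-163\right)} = \frac{1}{67234 - 2 \cdot 202 \left(- \frac{1}{98}\right) \left(-163\right)} = \frac{1}{67234 - \left(- \frac{202}{49}\right) \left(-163\right)} = \frac{1}{67234 - \frac{32926}{49}} = \frac{1}{\frac{3261540}{49}} = \frac{49}{3261540}$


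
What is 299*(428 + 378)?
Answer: 240994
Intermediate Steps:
299*(428 + 378) = 299*806 = 240994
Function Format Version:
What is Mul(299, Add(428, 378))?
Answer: 240994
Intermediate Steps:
Mul(299, Add(428, 378)) = Mul(299, 806) = 240994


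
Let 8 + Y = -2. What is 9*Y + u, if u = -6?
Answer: -96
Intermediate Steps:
Y = -10 (Y = -8 - 2 = -10)
9*Y + u = 9*(-10) - 6 = -90 - 6 = -96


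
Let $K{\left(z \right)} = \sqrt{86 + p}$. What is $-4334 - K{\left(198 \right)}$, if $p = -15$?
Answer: $-4334 - \sqrt{71} \approx -4342.4$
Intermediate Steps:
$K{\left(z \right)} = \sqrt{71}$ ($K{\left(z \right)} = \sqrt{86 - 15} = \sqrt{71}$)
$-4334 - K{\left(198 \right)} = -4334 - \sqrt{71}$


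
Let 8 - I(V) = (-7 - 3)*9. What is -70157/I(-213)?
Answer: -70157/98 ≈ -715.89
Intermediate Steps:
I(V) = 98 (I(V) = 8 - (-7 - 3)*9 = 8 - (-10)*9 = 8 - 1*(-90) = 8 + 90 = 98)
-70157/I(-213) = -70157/98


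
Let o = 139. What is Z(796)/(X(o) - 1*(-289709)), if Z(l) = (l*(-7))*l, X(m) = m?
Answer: -554414/36231 ≈ -15.302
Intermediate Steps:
Z(l) = -7*l**2 (Z(l) = (-7*l)*l = -7*l**2)
Z(796)/(X(o) - 1*(-289709)) = (-7*796**2)/(139 - 1*(-289709)) = (-7*633616)/(139 + 289709) = -4435312/289848 = -4435312*1/289848 = -554414/36231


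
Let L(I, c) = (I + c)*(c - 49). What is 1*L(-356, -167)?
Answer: 112968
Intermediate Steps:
L(I, c) = (-49 + c)*(I + c) (L(I, c) = (I + c)*(-49 + c) = (-49 + c)*(I + c))
1*L(-356, -167) = 1*((-167)² - 49*(-356) - 49*(-167) - 356*(-167)) = 1*(27889 + 17444 + 8183 + 59452) = 1*112968 = 112968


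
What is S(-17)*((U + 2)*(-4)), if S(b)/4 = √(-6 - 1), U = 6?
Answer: -128*I*√7 ≈ -338.66*I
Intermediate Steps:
S(b) = 4*I*√7 (S(b) = 4*√(-6 - 1) = 4*√(-7) = 4*(I*√7) = 4*I*√7)
S(-17)*((U + 2)*(-4)) = (4*I*√7)*((6 + 2)*(-4)) = (4*I*√7)*(8*(-4)) = (4*I*√7)*(-32) = -128*I*√7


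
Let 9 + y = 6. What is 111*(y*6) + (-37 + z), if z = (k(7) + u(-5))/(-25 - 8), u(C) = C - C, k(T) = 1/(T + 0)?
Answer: -470086/231 ≈ -2035.0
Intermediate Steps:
k(T) = 1/T
u(C) = 0
y = -3 (y = -9 + 6 = -3)
z = -1/231 (z = (1/7 + 0)/(-25 - 8) = (⅐ + 0)/(-33) = (⅐)*(-1/33) = -1/231 ≈ -0.0043290)
111*(y*6) + (-37 + z) = 111*(-3*6) + (-37 - 1/231) = 111*(-18) - 8548/231 = -1998 - 8548/231 = -470086/231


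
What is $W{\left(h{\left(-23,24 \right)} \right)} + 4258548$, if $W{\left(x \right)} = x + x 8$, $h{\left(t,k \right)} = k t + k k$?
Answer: $4258764$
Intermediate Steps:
$h{\left(t,k \right)} = k^{2} + k t$ ($h{\left(t,k \right)} = k t + k^{2} = k^{2} + k t$)
$W{\left(x \right)} = 9 x$ ($W{\left(x \right)} = x + 8 x = 9 x$)
$W{\left(h{\left(-23,24 \right)} \right)} + 4258548 = 9 \cdot 24 \left(24 - 23\right) + 4258548 = 9 \cdot 24 \cdot 1 + 4258548 = 9 \cdot 24 + 4258548 = 216 + 4258548 = 4258764$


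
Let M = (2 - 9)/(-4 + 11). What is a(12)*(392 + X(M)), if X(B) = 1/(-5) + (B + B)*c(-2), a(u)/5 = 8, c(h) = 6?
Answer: 15192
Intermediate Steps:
a(u) = 40 (a(u) = 5*8 = 40)
M = -1 (M = -7/7 = -7*⅐ = -1)
X(B) = -⅕ + 12*B (X(B) = 1/(-5) + (B + B)*6 = -⅕ + (2*B)*6 = -⅕ + 12*B)
a(12)*(392 + X(M)) = 40*(392 + (-⅕ + 12*(-1))) = 40*(392 + (-⅕ - 12)) = 40*(392 - 61/5) = 40*(1899/5) = 15192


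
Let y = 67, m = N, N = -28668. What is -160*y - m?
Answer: 17948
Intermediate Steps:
m = -28668
-160*y - m = -160*67 - 1*(-28668) = -10720 + 28668 = 17948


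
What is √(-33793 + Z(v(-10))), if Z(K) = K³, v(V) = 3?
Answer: I*√33766 ≈ 183.76*I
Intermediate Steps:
√(-33793 + Z(v(-10))) = √(-33793 + 3³) = √(-33793 + 27) = √(-33766) = I*√33766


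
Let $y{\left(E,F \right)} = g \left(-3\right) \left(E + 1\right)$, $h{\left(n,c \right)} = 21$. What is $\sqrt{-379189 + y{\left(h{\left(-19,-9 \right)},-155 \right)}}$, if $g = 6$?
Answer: $i \sqrt{379585} \approx 616.1 i$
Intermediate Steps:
$y{\left(E,F \right)} = -18 - 18 E$ ($y{\left(E,F \right)} = 6 \left(-3\right) \left(E + 1\right) = - 18 \left(1 + E\right) = -18 - 18 E$)
$\sqrt{-379189 + y{\left(h{\left(-19,-9 \right)},-155 \right)}} = \sqrt{-379189 - 396} = \sqrt{-379585} = i \sqrt{379585}$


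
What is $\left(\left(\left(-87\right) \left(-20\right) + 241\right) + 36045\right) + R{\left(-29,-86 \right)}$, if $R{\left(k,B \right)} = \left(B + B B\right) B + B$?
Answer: $-590720$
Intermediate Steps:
$R{\left(k,B \right)} = B + B \left(B + B^{2}\right)$ ($R{\left(k,B \right)} = \left(B + B^{2}\right) B + B = B \left(B + B^{2}\right) + B = B + B \left(B + B^{2}\right)$)
$\left(\left(\left(-87\right) \left(-20\right) + 241\right) + 36045\right) + R{\left(-29,-86 \right)} = \left(\left(\left(-87\right) \left(-20\right) + 241\right) + 36045\right) - 86 \left(1 - 86 + \left(-86\right)^{2}\right) = \left(\left(1740 + 241\right) + 36045\right) - 86 \left(1 - 86 + 7396\right) = \left(1981 + 36045\right) - 628746 = 38026 - 628746 = -590720$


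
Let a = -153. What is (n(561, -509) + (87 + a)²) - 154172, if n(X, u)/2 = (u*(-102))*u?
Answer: -53002340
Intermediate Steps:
n(X, u) = -204*u² (n(X, u) = 2*((u*(-102))*u) = 2*((-102*u)*u) = 2*(-102*u²) = -204*u²)
(n(561, -509) + (87 + a)²) - 154172 = (-204*(-509)² + (87 - 153)²) - 154172 = (-204*259081 + (-66)²) - 154172 = (-52852524 + 4356) - 154172 = -52848168 - 154172 = -53002340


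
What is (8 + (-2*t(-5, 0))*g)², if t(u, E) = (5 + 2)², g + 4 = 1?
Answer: 91204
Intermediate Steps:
g = -3 (g = -4 + 1 = -3)
t(u, E) = 49 (t(u, E) = 7² = 49)
(8 + (-2*t(-5, 0))*g)² = (8 - 2*49*(-3))² = (8 - 98*(-3))² = (8 + 294)² = 302² = 91204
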